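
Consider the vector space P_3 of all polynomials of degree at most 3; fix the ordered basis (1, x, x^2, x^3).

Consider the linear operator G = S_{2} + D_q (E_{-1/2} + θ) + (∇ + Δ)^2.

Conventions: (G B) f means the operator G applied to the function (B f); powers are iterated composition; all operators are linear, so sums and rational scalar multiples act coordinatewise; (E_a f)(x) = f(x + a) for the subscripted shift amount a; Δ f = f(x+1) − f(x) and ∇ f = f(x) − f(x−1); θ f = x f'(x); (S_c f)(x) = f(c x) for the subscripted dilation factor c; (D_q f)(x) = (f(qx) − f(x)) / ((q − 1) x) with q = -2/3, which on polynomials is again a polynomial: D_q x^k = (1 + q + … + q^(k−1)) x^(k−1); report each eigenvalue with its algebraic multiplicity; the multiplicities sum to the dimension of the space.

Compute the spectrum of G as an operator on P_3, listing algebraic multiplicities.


λ = 1 (multiplicity 1), λ = 2 (multiplicity 1), λ = 4 (multiplicity 1), λ = 8 (multiplicity 1)

image of 1: 1
image of x: 2x + 2
image of x^2: 4x^2 + x + 7
image of x^3: 8x^3 + (28/9)x^2 + (47/2)x + 3/4
the matrix is upper triangular; its diagonal is (1, 2, 4, 8)
for a triangular matrix the eigenvalues are the diagonal entries, with algebraic multiplicity their repetition count


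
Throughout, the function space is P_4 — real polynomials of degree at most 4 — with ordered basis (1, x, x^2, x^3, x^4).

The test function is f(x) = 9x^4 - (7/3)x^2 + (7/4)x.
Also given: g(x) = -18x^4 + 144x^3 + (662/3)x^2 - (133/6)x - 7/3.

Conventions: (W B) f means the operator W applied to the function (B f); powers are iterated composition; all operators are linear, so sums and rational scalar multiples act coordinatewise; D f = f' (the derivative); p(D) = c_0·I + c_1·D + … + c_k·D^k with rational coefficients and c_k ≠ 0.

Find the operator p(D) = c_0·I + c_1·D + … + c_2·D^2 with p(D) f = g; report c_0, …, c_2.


D^0 f = 9x^4 - (7/3)x^2 + (7/4)x
D^1 f = 36x^3 - (14/3)x + 7/4
D^2 f = 108x^2 - 14/3
matching coefficients of g against c_0 f + c_1 Df + … from the top degree down determines the c_i
solution: c_0 = -2, c_1 = 4, c_2 = 2

c_0 = -2, c_1 = 4, c_2 = 2


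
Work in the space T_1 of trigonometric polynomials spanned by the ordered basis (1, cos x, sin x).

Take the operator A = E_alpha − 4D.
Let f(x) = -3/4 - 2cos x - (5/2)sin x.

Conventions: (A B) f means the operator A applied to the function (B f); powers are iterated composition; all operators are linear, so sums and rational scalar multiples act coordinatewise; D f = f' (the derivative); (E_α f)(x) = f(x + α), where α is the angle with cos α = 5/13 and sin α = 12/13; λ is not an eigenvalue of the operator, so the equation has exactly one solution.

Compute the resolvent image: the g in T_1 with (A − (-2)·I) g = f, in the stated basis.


g(x) = -1/4 - (162/197)cos x + (5/394)sin x

write g with unknown coordinates in the stated basis and equate coefficients in (A − (-2)·I) g = f
solving from the highest basis element down gives g = -1/4 - (162/197)cos x + (5/394)sin x
check: A g = -1/4 - (70/197)cos x - (995/394)sin x
so A g − (-2)·g = -3/4 - 2cos x - (5/2)sin x = f ✓


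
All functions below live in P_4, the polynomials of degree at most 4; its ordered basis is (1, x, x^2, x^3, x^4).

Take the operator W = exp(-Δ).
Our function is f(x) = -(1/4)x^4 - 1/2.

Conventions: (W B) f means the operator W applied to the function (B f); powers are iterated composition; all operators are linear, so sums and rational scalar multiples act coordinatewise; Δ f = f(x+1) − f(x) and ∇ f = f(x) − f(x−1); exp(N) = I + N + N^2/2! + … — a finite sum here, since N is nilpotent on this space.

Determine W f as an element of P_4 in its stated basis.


the result is g(x) = -(1/4)x^4 + x^3 - x - 3/4

order-1 term: x^3 + (3/2)x^2 + x + 1/4
order-2 term: -(3/2)x^2 - 3x - 7/4
order-3 term: x + 3/2
order-4 term: -1/4
the series for exp(-Δ) f terminates at order 4
exp(-Δ) f = -(1/4)x^4 + x^3 - x - 3/4


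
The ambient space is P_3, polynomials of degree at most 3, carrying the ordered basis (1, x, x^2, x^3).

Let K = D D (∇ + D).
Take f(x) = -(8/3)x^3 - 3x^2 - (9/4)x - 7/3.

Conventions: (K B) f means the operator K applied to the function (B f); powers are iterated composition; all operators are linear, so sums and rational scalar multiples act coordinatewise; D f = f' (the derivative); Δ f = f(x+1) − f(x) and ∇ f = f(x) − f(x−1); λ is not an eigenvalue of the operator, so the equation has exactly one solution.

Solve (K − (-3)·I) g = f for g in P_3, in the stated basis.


g(x) = -(8/9)x^3 - x^2 - (3/4)x + 25/9

write g with unknown coordinates in the stated basis and equate coefficients in (K − (-3)·I) g = f
solving from the highest basis element down gives g = -(8/9)x^3 - x^2 - (3/4)x + 25/9
check: K g = -32/3
so K g − (-3)·g = -(8/3)x^3 - 3x^2 - (9/4)x - 7/3 = f ✓


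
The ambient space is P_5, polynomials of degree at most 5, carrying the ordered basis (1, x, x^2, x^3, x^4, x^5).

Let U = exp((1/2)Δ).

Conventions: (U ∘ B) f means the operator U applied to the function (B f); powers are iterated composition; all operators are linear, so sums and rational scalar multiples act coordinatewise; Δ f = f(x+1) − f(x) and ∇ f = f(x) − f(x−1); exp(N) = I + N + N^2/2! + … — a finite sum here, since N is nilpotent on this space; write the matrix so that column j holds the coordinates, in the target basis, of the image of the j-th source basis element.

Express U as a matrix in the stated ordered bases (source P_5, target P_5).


image of 1: 1
image of x: x + 1/2
image of x^2: x^2 + x + 3/4
image of x^3: x^3 + (3/2)x^2 + (9/4)x + 11/8
image of x^4: x^4 + 2x^3 + (9/2)x^2 + (11/2)x + 49/16
image of x^5: x^5 + (5/2)x^4 + (15/2)x^3 + (55/4)x^2 + (245/16)x + 257/32
each image's coordinates form column j of the matrix

the matrix is [[1, 1/2, 3/4, 11/8, 49/16, 257/32]; [0, 1, 1, 9/4, 11/2, 245/16]; [0, 0, 1, 3/2, 9/2, 55/4]; [0, 0, 0, 1, 2, 15/2]; [0, 0, 0, 0, 1, 5/2]; [0, 0, 0, 0, 0, 1]] (rows listed top to bottom)


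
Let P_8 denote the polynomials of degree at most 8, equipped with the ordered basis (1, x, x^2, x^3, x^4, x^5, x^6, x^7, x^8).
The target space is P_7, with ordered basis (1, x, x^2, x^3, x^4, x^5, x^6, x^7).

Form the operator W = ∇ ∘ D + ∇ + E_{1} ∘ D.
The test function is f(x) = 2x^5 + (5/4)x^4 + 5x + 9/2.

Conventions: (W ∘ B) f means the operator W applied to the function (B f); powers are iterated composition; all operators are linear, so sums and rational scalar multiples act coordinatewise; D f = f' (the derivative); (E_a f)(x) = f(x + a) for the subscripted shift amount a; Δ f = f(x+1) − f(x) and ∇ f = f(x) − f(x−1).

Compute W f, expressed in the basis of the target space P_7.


D f = 10x^4 + 5x^3 + 5
∇ D f = 40x^3 - 45x^2 + 25x - 5
∇ f = 10x^4 - 15x^3 + (25/2)x^2 - 5x + 23/4
D f = 10x^4 + 5x^3 + 5
E_{1} D f = 10x^4 + 45x^3 + 75x^2 + 55x + 20
(∇ ∘ D + ∇ + E_{1} ∘ D) f = 20x^4 + 70x^3 + (85/2)x^2 + 75x + 83/4

g(x) = 20x^4 + 70x^3 + (85/2)x^2 + 75x + 83/4


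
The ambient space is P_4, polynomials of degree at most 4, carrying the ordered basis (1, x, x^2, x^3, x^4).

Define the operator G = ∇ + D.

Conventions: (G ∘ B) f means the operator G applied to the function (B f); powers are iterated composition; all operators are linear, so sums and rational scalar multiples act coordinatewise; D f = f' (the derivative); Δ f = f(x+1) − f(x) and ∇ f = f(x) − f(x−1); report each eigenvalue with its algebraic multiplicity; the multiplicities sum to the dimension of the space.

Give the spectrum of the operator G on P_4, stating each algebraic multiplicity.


image of 1: 0
image of x: 2
image of x^2: 4x - 1
image of x^3: 6x^2 - 3x + 1
image of x^4: 8x^3 - 6x^2 + 4x - 1
the matrix is upper triangular; its diagonal is (0, 0, 0, 0, 0)
for a triangular matrix the eigenvalues are the diagonal entries, with algebraic multiplicity their repetition count

λ = 0 (multiplicity 5)


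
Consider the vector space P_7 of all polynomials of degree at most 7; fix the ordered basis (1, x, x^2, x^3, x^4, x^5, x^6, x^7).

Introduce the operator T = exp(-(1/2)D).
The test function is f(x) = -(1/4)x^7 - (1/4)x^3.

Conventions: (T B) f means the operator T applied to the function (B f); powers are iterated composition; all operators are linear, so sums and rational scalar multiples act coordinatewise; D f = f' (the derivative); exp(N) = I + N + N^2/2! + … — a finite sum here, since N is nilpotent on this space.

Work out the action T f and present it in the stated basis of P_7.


the image equals g(x) = -(1/4)x^7 + (7/8)x^6 - (21/16)x^5 + (35/32)x^4 - (51/64)x^3 + (69/128)x^2 - (55/256)x + 17/512

order-1 term: (7/8)x^6 + (3/8)x^2
order-2 term: -(21/16)x^5 - (3/16)x
order-3 term: (35/32)x^4 + 1/32
order-4 term: -(35/64)x^3
order-5 term: (21/128)x^2
order-6 term: -(7/256)x
order-7 term: 1/512
the series for exp(-(1/2)D) f terminates at order 7
exp(-(1/2)D) f = -(1/4)x^7 + (7/8)x^6 - (21/16)x^5 + (35/32)x^4 - (51/64)x^3 + (69/128)x^2 - (55/256)x + 17/512


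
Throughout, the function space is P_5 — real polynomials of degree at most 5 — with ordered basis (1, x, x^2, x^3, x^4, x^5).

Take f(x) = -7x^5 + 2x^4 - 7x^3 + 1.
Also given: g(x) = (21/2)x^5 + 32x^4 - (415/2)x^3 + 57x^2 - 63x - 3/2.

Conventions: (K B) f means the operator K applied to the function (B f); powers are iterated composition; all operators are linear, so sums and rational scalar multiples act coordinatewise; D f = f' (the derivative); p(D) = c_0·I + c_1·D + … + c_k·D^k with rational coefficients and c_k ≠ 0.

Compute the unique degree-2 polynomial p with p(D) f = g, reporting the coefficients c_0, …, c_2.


D^0 f = -7x^5 + 2x^4 - 7x^3 + 1
D^1 f = -35x^4 + 8x^3 - 21x^2
D^2 f = -140x^3 + 24x^2 - 42x
matching coefficients of g against c_0 f + c_1 Df + … from the top degree down determines the c_i
solution: c_0 = -3/2, c_1 = -1, c_2 = 3/2

c_0 = -3/2, c_1 = -1, c_2 = 3/2


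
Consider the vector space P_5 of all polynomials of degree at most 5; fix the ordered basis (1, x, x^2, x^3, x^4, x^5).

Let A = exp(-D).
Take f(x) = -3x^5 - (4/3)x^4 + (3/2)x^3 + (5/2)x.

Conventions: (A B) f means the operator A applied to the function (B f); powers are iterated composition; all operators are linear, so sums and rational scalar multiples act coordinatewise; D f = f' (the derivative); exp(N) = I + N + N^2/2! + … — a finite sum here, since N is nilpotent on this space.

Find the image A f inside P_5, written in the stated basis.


order-1 term: 15x^4 + (16/3)x^3 - (9/2)x^2 - 5/2
order-2 term: -30x^3 - 8x^2 + (9/2)x
order-3 term: 30x^2 + (16/3)x - 3/2
order-4 term: -15x - 4/3
order-5 term: 3
the series for exp(-D) f terminates at order 5
exp(-D) f = -3x^5 + (41/3)x^4 - (139/6)x^3 + (35/2)x^2 - (8/3)x - 7/3

the result is g(x) = -3x^5 + (41/3)x^4 - (139/6)x^3 + (35/2)x^2 - (8/3)x - 7/3


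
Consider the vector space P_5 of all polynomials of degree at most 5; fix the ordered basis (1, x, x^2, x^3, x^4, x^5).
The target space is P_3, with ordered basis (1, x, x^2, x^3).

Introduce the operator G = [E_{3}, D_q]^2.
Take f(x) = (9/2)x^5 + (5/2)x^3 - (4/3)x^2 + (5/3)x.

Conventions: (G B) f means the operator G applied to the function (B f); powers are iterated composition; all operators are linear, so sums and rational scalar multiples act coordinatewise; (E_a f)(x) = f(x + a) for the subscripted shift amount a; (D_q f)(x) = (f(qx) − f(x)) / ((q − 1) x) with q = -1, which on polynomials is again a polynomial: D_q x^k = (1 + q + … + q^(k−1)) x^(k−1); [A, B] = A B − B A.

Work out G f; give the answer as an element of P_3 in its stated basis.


the image equals g(x) = 324x

D_q f = (9/2)x^4 + (5/2)x^2 + 5/3
E_{3} D_q f = (9/2)x^4 + 54x^3 + (491/2)x^2 + 501x + 1166/3
E_{3} f = (9/2)x^5 + (135/2)x^4 + (815/2)x^3 + (7417/6)x^2 + (5651/3)x + 1154
D_q E_{3} f = (9/2)x^4 + (815/2)x^2 + 5651/3
[E_{3}, D_q] f = 54x^3 - 162x^2 + 501x - 1495
D_q [E_{3}, D_q] f = 54x^2 + 501
E_{3} D_q [E_{3}, D_q] f = 54x^2 + 324x + 987
E_{3} [E_{3}, D_q] f = 54x^3 + 324x^2 + 987x + 8
D_q E_{3} [E_{3}, D_q] f = 54x^2 + 987
[E_{3}, D_q] [E_{3}, D_q] f = 324x


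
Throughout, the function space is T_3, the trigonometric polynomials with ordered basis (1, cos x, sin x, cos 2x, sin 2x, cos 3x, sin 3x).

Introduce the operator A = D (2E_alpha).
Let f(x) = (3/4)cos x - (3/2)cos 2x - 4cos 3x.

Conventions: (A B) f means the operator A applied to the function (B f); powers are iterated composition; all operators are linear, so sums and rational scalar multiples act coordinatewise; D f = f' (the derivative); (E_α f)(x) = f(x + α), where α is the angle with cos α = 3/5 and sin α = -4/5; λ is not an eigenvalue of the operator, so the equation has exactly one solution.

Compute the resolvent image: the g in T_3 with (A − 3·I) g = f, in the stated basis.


write g with unknown coordinates in the stated basis and equate coefficients in (A − 3·I) g = f
solving from the highest basis element down gives g = -(21/68)cos x + (9/34)sin x - (9/14)cos 2x + (6/7)sin 2x + (148/1347)cos 3x + (312/449)sin 3x
check: A g = -(3/17)cos x + (27/34)sin x - (24/7)cos 2x + (18/7)sin 2x - (1648/449)cos 3x + (936/449)sin 3x
so A g − 3·g = (3/4)cos x - (3/2)cos 2x - 4cos 3x = f ✓

the image equals g(x) = -(21/68)cos x + (9/34)sin x - (9/14)cos 2x + (6/7)sin 2x + (148/1347)cos 3x + (312/449)sin 3x


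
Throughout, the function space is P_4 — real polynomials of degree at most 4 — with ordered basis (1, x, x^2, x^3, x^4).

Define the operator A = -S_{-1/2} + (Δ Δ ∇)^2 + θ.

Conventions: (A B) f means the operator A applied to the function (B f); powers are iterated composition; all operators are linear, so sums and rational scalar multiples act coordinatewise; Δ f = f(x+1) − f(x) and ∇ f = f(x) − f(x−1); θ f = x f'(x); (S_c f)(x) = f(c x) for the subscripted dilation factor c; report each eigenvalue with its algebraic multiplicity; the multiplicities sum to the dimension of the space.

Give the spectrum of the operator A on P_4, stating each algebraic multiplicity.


image of 1: -1
image of x: (3/2)x
image of x^2: (7/4)x^2
image of x^3: (25/8)x^3
image of x^4: (63/16)x^4
the matrix is upper triangular; its diagonal is (-1, 3/2, 7/4, 25/8, 63/16)
for a triangular matrix the eigenvalues are the diagonal entries, with algebraic multiplicity their repetition count

λ = -1 (multiplicity 1), λ = 3/2 (multiplicity 1), λ = 7/4 (multiplicity 1), λ = 25/8 (multiplicity 1), λ = 63/16 (multiplicity 1)


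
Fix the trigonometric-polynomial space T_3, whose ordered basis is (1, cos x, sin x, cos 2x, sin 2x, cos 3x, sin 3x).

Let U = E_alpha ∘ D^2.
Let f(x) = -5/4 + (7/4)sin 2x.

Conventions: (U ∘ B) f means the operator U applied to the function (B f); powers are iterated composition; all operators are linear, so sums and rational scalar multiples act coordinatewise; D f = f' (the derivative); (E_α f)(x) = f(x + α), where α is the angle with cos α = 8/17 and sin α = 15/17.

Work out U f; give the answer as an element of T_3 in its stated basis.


D f = (7/2)cos 2x
D D f = -7sin 2x
E_alpha D^2 f = -(1680/289)cos 2x + (1127/289)sin 2x

g(x) = -(1680/289)cos 2x + (1127/289)sin 2x


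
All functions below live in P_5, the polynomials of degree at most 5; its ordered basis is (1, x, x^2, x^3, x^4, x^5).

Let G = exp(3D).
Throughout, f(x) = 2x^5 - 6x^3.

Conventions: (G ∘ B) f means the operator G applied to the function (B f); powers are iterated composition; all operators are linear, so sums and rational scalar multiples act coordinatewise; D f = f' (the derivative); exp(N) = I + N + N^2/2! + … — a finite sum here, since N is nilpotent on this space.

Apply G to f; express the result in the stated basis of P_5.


order-1 term: 30x^4 - 54x^2
order-2 term: 180x^3 - 162x
order-3 term: 540x^2 - 162
order-4 term: 810x
order-5 term: 486
the series for exp(3D) f terminates at order 5
exp(3D) f = 2x^5 + 30x^4 + 174x^3 + 486x^2 + 648x + 324

the result is g(x) = 2x^5 + 30x^4 + 174x^3 + 486x^2 + 648x + 324


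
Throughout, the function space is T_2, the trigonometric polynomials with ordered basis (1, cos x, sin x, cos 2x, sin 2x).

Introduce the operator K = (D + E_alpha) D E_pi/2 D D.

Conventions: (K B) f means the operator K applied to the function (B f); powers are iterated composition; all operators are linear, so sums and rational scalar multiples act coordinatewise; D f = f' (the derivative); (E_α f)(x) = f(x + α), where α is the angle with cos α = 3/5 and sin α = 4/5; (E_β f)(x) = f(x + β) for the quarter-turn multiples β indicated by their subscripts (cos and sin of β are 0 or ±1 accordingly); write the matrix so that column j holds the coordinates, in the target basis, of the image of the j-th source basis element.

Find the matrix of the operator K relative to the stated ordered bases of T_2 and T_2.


image of 1: 0
image of cos x: (3/5)cos x - (9/5)sin x
image of sin x: (9/5)cos x + (3/5)sin x
image of cos 2x: -(592/25)cos 2x + (56/25)sin 2x
image of sin 2x: -(56/25)cos 2x - (592/25)sin 2x
each image's coordinates form column j of the matrix

the matrix is [[0, 0, 0, 0, 0]; [0, 3/5, 9/5, 0, 0]; [0, -9/5, 3/5, 0, 0]; [0, 0, 0, -592/25, -56/25]; [0, 0, 0, 56/25, -592/25]] (rows listed top to bottom)


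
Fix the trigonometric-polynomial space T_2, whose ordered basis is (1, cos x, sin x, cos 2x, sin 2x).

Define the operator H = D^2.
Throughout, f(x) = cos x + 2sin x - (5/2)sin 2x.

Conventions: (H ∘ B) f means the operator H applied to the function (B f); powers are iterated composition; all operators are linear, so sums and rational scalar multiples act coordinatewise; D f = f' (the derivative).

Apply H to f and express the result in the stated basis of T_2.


the image equals g(x) = -cos x - 2sin x + 10sin 2x

D f = 2cos x - sin x - 5cos 2x
D D f = -cos x - 2sin x + 10sin 2x


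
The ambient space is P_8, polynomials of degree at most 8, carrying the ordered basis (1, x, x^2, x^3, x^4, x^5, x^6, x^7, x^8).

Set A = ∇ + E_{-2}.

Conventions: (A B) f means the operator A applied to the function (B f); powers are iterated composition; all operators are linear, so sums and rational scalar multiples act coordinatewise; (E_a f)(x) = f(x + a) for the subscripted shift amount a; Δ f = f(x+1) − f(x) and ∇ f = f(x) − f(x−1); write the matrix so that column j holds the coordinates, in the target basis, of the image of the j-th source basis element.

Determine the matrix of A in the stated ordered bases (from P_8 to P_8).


image of 1: 1
image of x: x - 1
image of x^2: x^2 - 2x + 3
image of x^3: x^3 - 3x^2 + 9x - 7
image of x^4: x^4 - 4x^3 + 18x^2 - 28x + 15
image of x^5: x^5 - 5x^4 + 30x^3 - 70x^2 + 75x - 31
image of x^6: x^6 - 6x^5 + 45x^4 - 140x^3 + 225x^2 - 186x + 63
image of x^7: x^7 - 7x^6 + 63x^5 - 245x^4 + 525x^3 - 651x^2 + 441x - 127
image of x^8: x^8 - 8x^7 + 84x^6 - 392x^5 + 1050x^4 - 1736x^3 + 1764x^2 - 1016x + 255
each image's coordinates form column j of the matrix

the matrix is [[1, -1, 3, -7, 15, -31, 63, -127, 255]; [0, 1, -2, 9, -28, 75, -186, 441, -1016]; [0, 0, 1, -3, 18, -70, 225, -651, 1764]; [0, 0, 0, 1, -4, 30, -140, 525, -1736]; [0, 0, 0, 0, 1, -5, 45, -245, 1050]; [0, 0, 0, 0, 0, 1, -6, 63, -392]; [0, 0, 0, 0, 0, 0, 1, -7, 84]; [0, 0, 0, 0, 0, 0, 0, 1, -8]; [0, 0, 0, 0, 0, 0, 0, 0, 1]] (rows listed top to bottom)


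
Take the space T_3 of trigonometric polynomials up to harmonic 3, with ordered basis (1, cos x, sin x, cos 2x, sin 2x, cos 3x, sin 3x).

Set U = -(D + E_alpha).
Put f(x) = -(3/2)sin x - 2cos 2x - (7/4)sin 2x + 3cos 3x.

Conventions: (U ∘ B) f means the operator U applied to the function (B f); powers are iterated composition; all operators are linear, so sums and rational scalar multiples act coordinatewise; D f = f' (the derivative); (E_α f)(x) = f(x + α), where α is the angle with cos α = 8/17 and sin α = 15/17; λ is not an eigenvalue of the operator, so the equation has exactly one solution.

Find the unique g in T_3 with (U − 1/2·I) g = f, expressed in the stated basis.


g(x) = -(192/305)cos x + (99/305)sin x - (5858/9265)cos 2x + (12857/18530)sin 2x + (3242/18889)cos 3x - (18992/18889)sin 3x

write g with unknown coordinates in the stated basis and equate coefficients in (U − 1/2·I) g = f
solving from the highest basis element down gives g = -(192/305)cos x + (99/305)sin x - (5858/9265)cos 2x + (12857/18530)sin 2x + (3242/18889)cos 3x - (18992/18889)sin 3x
check: U g = -(96/305)cos x - (408/305)sin x - (21459/9265)cos 2x - (25999/18530)sin 2x + (58288/18889)cos 3x - (9496/18889)sin 3x
so U g − 1/2·g = -(3/2)sin x - 2cos 2x - (7/4)sin 2x + 3cos 3x = f ✓


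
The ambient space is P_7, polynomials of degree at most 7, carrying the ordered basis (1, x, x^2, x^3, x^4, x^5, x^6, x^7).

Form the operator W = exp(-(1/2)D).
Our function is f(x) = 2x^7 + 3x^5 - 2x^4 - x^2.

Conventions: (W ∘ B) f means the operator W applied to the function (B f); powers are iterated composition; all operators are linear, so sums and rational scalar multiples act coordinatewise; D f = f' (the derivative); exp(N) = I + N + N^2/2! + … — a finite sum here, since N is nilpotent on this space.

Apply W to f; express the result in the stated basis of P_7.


g(x) = 2x^7 - 7x^6 + (27/2)x^5 - (73/4)x^4 + (127/8)x^3 - (145/16)x^2 + (101/32)x - 31/64

order-1 term: -7x^6 - (15/2)x^4 + 4x^3 + x
order-2 term: (21/2)x^5 + (15/2)x^3 - 3x^2 - 1/4
order-3 term: -(35/4)x^4 - (15/4)x^2 + x
order-4 term: (35/8)x^3 + (15/16)x - 1/8
order-5 term: -(21/16)x^2 - 3/32
order-6 term: (7/32)x
order-7 term: -1/64
the series for exp(-(1/2)D) f terminates at order 7
exp(-(1/2)D) f = 2x^7 - 7x^6 + (27/2)x^5 - (73/4)x^4 + (127/8)x^3 - (145/16)x^2 + (101/32)x - 31/64


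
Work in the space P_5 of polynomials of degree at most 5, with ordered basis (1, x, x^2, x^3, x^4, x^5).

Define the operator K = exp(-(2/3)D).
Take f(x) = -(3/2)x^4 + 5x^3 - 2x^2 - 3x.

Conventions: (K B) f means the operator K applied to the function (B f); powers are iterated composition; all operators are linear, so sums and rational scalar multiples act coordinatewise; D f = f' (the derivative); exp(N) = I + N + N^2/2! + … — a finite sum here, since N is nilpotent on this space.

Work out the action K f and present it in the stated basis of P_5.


the result is g(x) = -(3/2)x^4 + 9x^3 - 16x^2 + (73/9)x - 2/3

order-1 term: 4x^3 - 10x^2 + (8/3)x + 2
order-2 term: -4x^2 + (20/3)x - 8/9
order-3 term: (16/9)x - 40/27
order-4 term: -8/27
the series for exp(-(2/3)D) f terminates at order 4
exp(-(2/3)D) f = -(3/2)x^4 + 9x^3 - 16x^2 + (73/9)x - 2/3


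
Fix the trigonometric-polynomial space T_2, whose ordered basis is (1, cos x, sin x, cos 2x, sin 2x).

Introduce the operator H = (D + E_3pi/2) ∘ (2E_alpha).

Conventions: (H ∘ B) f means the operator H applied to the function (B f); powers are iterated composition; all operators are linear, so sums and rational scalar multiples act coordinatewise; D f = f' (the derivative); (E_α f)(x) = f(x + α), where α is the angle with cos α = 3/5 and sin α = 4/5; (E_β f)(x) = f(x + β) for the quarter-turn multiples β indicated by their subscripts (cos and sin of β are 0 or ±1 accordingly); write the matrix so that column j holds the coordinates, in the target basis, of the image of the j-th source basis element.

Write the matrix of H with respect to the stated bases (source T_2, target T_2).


the matrix is [[2, 0, 0, 0, 0]; [0, 0, 0, 0, 0]; [0, 0, 0, 0, 0]; [0, 0, 0, -82/25, -76/25]; [0, 0, 0, 76/25, -82/25]] (rows listed top to bottom)

image of 1: 2
image of cos x: 0
image of sin x: 0
image of cos 2x: -(82/25)cos 2x + (76/25)sin 2x
image of sin 2x: -(76/25)cos 2x - (82/25)sin 2x
each image's coordinates form column j of the matrix


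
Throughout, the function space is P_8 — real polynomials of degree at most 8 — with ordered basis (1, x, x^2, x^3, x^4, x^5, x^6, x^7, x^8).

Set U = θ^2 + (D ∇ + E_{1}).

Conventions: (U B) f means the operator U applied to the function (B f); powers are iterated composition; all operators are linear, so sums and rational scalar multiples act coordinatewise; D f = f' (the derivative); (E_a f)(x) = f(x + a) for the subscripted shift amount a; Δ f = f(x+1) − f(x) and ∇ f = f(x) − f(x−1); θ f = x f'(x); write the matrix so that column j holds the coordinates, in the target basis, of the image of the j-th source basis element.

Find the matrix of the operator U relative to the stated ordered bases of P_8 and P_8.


the matrix is [[1, 1, 3, -2, 5, -4, 7, -6, 9]; [0, 2, 2, 9, -8, 25, -24, 49, -48]; [0, 0, 5, 3, 18, -20, 75, -84, 196]; [0, 0, 0, 10, 4, 30, -40, 175, -224]; [0, 0, 0, 0, 17, 5, 45, -70, 350]; [0, 0, 0, 0, 0, 26, 6, 63, -112]; [0, 0, 0, 0, 0, 0, 37, 7, 84]; [0, 0, 0, 0, 0, 0, 0, 50, 8]; [0, 0, 0, 0, 0, 0, 0, 0, 65]] (rows listed top to bottom)

image of 1: 1
image of x: 2x + 1
image of x^2: 5x^2 + 2x + 3
image of x^3: 10x^3 + 3x^2 + 9x - 2
image of x^4: 17x^4 + 4x^3 + 18x^2 - 8x + 5
image of x^5: 26x^5 + 5x^4 + 30x^3 - 20x^2 + 25x - 4
image of x^6: 37x^6 + 6x^5 + 45x^4 - 40x^3 + 75x^2 - 24x + 7
image of x^7: 50x^7 + 7x^6 + 63x^5 - 70x^4 + 175x^3 - 84x^2 + 49x - 6
image of x^8: 65x^8 + 8x^7 + 84x^6 - 112x^5 + 350x^4 - 224x^3 + 196x^2 - 48x + 9
each image's coordinates form column j of the matrix


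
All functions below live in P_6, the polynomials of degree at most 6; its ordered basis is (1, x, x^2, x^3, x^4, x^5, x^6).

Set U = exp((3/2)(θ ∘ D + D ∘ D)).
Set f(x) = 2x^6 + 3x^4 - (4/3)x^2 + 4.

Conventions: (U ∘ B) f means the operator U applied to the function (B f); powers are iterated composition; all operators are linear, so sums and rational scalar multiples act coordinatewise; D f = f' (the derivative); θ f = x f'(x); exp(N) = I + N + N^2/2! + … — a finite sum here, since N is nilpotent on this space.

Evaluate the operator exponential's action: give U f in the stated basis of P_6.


order-1 term: 90x^5 + 90x^4 + 54x^3 + 54x^2 - 4x - 4
order-2 term: 1350x^4 + 2160x^3 + 1053x^2 + 324x + 81
order-3 term: 8100x^3 + 14580x^2 + 7533x + 1053
order-4 term: 18225x^2 + 29160x + 10935
order-5 term: 10935x + 10935
the series for exp((3/2)(θ ∘ D + D ∘ D)) f terminates at order 5
exp((3/2)(θ ∘ D + D ∘ D)) f = 2x^6 + 90x^5 + 1443x^4 + 10314x^3 + (101732/3)x^2 + 47948x + 23004

the result is g(x) = 2x^6 + 90x^5 + 1443x^4 + 10314x^3 + (101732/3)x^2 + 47948x + 23004


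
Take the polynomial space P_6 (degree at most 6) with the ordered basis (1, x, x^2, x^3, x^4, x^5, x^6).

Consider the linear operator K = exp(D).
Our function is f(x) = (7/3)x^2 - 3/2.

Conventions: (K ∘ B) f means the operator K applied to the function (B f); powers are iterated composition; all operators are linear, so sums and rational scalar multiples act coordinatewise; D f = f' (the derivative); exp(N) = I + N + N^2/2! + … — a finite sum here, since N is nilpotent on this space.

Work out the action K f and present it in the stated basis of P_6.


order-1 term: (14/3)x
order-2 term: 7/3
the series for exp(D) f terminates at order 2
exp(D) f = (7/3)x^2 + (14/3)x + 5/6

the image equals g(x) = (7/3)x^2 + (14/3)x + 5/6


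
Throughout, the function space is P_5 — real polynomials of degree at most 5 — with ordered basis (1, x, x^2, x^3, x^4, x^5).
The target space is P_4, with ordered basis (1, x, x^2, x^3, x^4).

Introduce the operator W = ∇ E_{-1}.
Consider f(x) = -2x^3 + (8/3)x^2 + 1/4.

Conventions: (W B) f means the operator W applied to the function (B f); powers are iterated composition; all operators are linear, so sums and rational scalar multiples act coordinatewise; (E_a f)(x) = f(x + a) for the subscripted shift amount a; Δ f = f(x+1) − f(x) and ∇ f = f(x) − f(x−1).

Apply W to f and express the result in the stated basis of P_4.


E_{-1} f = -2x^3 + (26/3)x^2 - (34/3)x + 59/12
∇ E_{-1} f = -6x^2 + (70/3)x - 22

g(x) = -6x^2 + (70/3)x - 22


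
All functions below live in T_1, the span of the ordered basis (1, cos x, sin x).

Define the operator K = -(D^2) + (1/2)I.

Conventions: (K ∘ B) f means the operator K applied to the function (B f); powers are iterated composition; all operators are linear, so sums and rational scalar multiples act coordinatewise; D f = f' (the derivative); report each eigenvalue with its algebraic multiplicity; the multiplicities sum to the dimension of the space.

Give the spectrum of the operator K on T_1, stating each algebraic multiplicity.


λ = 1/2 (multiplicity 1), λ = 3/2 (multiplicity 2)

image of 1: 1/2
image of cos x: (3/2)cos x
image of sin x: (3/2)sin x
the matrix is diagonal; its diagonal is (1/2, 3/2, 3/2)
for a triangular matrix the eigenvalues are the diagonal entries, with algebraic multiplicity their repetition count


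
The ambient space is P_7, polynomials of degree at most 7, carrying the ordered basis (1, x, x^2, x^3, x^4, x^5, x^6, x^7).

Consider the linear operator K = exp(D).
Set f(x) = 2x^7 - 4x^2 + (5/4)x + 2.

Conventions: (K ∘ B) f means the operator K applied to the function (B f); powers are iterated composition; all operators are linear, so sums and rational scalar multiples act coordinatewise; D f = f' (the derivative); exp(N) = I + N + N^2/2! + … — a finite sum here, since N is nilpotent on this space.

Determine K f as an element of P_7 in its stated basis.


order-1 term: 14x^6 - 8x + 5/4
order-2 term: 42x^5 - 4
order-3 term: 70x^4
order-4 term: 70x^3
order-5 term: 42x^2
order-6 term: 14x
order-7 term: 2
the series for exp(D) f terminates at order 7
exp(D) f = 2x^7 + 14x^6 + 42x^5 + 70x^4 + 70x^3 + 38x^2 + (29/4)x + 5/4

the image equals g(x) = 2x^7 + 14x^6 + 42x^5 + 70x^4 + 70x^3 + 38x^2 + (29/4)x + 5/4


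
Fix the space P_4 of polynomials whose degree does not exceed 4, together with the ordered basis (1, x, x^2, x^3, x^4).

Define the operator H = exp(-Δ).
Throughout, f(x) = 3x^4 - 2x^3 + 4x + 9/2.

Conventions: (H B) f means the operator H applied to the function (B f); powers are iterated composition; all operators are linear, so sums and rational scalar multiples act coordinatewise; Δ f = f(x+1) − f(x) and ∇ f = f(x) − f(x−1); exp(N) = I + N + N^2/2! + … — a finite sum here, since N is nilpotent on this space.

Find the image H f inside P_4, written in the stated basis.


order-1 term: -12x^3 - 12x^2 - 6x - 5
order-2 term: 18x^2 + 30x + 15
order-3 term: -12x - 16
order-4 term: 3
the series for exp(-Δ) f terminates at order 4
exp(-Δ) f = 3x^4 - 14x^3 + 6x^2 + 16x + 3/2

g(x) = 3x^4 - 14x^3 + 6x^2 + 16x + 3/2


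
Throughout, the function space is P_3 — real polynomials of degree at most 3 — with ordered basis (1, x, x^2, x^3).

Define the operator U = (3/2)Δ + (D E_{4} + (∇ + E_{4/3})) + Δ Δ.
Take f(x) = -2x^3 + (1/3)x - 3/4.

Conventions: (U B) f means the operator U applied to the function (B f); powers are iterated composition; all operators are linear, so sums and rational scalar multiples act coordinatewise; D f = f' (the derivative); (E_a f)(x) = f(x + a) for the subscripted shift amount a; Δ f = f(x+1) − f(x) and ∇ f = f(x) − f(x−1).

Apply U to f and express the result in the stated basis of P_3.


Δ f = -6x^2 - 6x - 5/3
((3/2)Δ) f = -9x^2 - 9x - 5/2
E_{4} f = -2x^3 - 24x^2 - (287/3)x - 1529/12
D E_{4} f = -6x^2 - 48x - 287/3
∇ f = -6x^2 + 6x - 5/3
E_{4/3} f = -2x^3 - 8x^2 - (31/3)x - 545/108
(∇ + E_{4/3}) f = -2x^3 - 14x^2 - (13/3)x - 725/108
(D E_{4} + (∇ + E_{4/3})) f = -2x^3 - 20x^2 - (157/3)x - 11057/108
Δ f = -6x^2 - 6x - 5/3
Δ Δ f = -12x - 12
((3/2)Δ + (D E_{4} + (∇ + E_{4/3})) + Δ Δ) f = -2x^3 - 29x^2 - (220/3)x - 12623/108

the result is g(x) = -2x^3 - 29x^2 - (220/3)x - 12623/108


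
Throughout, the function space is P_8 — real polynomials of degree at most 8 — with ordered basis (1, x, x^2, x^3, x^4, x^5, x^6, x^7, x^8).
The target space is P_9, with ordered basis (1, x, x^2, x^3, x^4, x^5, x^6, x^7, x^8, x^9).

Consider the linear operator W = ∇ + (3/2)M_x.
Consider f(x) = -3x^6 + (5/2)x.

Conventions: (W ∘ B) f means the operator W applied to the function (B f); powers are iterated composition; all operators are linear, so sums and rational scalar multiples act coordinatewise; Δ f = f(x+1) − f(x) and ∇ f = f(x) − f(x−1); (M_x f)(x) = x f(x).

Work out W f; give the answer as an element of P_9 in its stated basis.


the image equals g(x) = -(9/2)x^7 - 18x^5 + 45x^4 - 60x^3 + (195/4)x^2 - 18x + 11/2

∇ f = -18x^5 + 45x^4 - 60x^3 + 45x^2 - 18x + 11/2
M_x f = -3x^7 + (5/2)x^2
((3/2)M_x) f = -(9/2)x^7 + (15/4)x^2
(∇ + (3/2)M_x) f = -(9/2)x^7 - 18x^5 + 45x^4 - 60x^3 + (195/4)x^2 - 18x + 11/2


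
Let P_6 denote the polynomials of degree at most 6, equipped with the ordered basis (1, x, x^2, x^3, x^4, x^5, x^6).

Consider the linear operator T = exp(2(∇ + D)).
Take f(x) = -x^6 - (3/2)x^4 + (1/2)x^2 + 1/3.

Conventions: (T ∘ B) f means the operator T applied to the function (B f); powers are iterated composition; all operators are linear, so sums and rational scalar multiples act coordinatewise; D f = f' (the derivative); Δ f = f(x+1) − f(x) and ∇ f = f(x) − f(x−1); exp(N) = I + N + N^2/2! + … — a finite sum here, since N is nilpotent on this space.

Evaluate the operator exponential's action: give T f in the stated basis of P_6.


order-1 term: -24x^5 + 30x^4 - 64x^3 + 48x^2 - 20x + 4
order-2 term: -240x^4 + 480x^3 - 804x^2 + 624x - 206
order-3 term: -1280x^3 + 2880x^2 - 3744x + 1848
order-4 term: -3840x^2 + 7680x - 5824
order-5 term: -6144x + 7680
order-6 term: -4096
the series for exp(2(∇ + D)) f terminates at order 6
exp(2(∇ + D)) f = -x^6 - 24x^5 - (423/2)x^4 - 864x^3 - (3431/2)x^2 - 1604x - 1781/3

the result is g(x) = -x^6 - 24x^5 - (423/2)x^4 - 864x^3 - (3431/2)x^2 - 1604x - 1781/3


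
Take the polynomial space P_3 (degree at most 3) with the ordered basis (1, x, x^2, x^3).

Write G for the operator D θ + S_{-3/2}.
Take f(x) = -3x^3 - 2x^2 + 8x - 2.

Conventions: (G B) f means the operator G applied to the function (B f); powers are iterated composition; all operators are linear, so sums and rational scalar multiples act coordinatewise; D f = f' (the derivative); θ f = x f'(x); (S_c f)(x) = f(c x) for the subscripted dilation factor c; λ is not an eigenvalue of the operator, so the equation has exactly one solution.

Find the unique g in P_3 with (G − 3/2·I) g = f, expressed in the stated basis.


write g with unknown coordinates in the stated basis and equate coefficients in (G − 3/2·I) g = f
solving from the highest basis element down gives g = (8/13)x^3 - (392/39)x^2 - (1880/117)x - 3292/117
check: G g = -(27/13)x^3 - (222/13)x^2 - (628/39)x - 1724/39
so G g − 3/2·g = -3x^3 - 2x^2 + 8x - 2 = f ✓

the image equals g(x) = (8/13)x^3 - (392/39)x^2 - (1880/117)x - 3292/117


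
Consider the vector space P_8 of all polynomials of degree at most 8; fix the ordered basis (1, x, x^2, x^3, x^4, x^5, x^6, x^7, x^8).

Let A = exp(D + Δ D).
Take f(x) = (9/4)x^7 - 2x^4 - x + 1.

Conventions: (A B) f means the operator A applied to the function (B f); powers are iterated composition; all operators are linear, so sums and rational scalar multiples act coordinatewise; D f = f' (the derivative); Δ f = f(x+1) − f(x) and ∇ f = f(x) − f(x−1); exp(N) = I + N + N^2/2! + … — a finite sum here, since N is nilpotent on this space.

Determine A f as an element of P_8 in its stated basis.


g(x) = (9/4)x^7 + (63/4)x^6 + (567/4)x^5 + (1571/2)x^4 + (12883/4)x^3 + 9225x^2 + (66267/4)x + 28285/2

order-1 term: (63/4)x^6 + (189/2)x^5 + (945/4)x^4 + 307x^3 + (849/4)x^2 + (141/2)x + 27/4
order-2 term: (189/4)x^5 + (945/2)x^4 + 1890x^3 + 3768x^2 + 3732x + 1464
order-3 term: (315/4)x^4 + 945x^3 + (8505/2)x^2 + 8497x + 25419/4
order-4 term: (315/4)x^3 + 945x^2 + 3780x + 5038
order-5 term: (189/4)x^2 + (945/2)x + 4725/4
order-6 term: (63/4)x + 189/2
order-7 term: 9/4
the series for exp(D + Δ D) f terminates at order 7
exp(D + Δ D) f = (9/4)x^7 + (63/4)x^6 + (567/4)x^5 + (1571/2)x^4 + (12883/4)x^3 + 9225x^2 + (66267/4)x + 28285/2


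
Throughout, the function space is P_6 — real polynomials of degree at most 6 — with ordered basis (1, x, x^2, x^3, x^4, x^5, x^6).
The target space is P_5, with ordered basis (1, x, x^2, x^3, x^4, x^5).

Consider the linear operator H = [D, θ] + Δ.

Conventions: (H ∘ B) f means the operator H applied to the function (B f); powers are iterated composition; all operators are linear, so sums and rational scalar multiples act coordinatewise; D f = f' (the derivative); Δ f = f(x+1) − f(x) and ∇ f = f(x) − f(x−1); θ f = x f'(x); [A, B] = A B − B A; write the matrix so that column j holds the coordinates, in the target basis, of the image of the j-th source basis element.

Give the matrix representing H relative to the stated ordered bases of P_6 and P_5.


image of 1: 0
image of x: 2
image of x^2: 4x + 1
image of x^3: 6x^2 + 3x + 1
image of x^4: 8x^3 + 6x^2 + 4x + 1
image of x^5: 10x^4 + 10x^3 + 10x^2 + 5x + 1
image of x^6: 12x^5 + 15x^4 + 20x^3 + 15x^2 + 6x + 1
each image's coordinates form column j of the matrix

the matrix is [[0, 2, 1, 1, 1, 1, 1]; [0, 0, 4, 3, 4, 5, 6]; [0, 0, 0, 6, 6, 10, 15]; [0, 0, 0, 0, 8, 10, 20]; [0, 0, 0, 0, 0, 10, 15]; [0, 0, 0, 0, 0, 0, 12]] (rows listed top to bottom)


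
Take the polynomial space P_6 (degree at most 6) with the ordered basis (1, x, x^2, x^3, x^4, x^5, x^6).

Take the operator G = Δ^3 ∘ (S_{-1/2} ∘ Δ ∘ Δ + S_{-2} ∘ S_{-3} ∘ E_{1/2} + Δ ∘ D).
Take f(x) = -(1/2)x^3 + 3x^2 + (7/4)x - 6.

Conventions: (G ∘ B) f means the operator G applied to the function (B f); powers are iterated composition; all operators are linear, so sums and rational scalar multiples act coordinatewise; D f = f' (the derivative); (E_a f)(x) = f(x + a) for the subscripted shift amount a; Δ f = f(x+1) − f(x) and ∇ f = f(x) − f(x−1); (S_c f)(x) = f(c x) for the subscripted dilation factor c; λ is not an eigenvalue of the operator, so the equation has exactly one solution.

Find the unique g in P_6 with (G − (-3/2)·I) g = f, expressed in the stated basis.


the result is g(x) = -(1/3)x^3 + 2x^2 + (7/6)x + 284

write g with unknown coordinates in the stated basis and equate coefficients in (G − (-3/2)·I) g = f
solving from the highest basis element down gives g = -(1/3)x^3 + 2x^2 + (7/6)x + 284
check: G g = -432
so G g − (-3/2)·g = -(1/2)x^3 + 3x^2 + (7/4)x - 6 = f ✓


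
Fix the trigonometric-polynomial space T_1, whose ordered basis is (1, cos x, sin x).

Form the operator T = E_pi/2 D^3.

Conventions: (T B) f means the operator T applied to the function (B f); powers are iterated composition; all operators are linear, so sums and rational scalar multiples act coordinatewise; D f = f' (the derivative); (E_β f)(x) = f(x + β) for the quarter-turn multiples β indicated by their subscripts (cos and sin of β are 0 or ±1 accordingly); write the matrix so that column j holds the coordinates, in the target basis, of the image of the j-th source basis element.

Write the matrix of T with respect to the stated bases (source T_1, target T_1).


the matrix is [[0, 0, 0]; [0, 1, 0]; [0, 0, 1]] (rows listed top to bottom)

image of 1: 0
image of cos x: cos x
image of sin x: sin x
each image's coordinates form column j of the matrix


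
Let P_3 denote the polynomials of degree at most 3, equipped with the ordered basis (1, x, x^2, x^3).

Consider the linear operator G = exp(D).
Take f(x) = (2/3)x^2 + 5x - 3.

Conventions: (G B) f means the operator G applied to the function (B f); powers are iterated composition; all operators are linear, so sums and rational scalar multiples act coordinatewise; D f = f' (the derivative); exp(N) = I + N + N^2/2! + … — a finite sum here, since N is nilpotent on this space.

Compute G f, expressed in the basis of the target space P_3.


g(x) = (2/3)x^2 + (19/3)x + 8/3

order-1 term: (4/3)x + 5
order-2 term: 2/3
the series for exp(D) f terminates at order 2
exp(D) f = (2/3)x^2 + (19/3)x + 8/3


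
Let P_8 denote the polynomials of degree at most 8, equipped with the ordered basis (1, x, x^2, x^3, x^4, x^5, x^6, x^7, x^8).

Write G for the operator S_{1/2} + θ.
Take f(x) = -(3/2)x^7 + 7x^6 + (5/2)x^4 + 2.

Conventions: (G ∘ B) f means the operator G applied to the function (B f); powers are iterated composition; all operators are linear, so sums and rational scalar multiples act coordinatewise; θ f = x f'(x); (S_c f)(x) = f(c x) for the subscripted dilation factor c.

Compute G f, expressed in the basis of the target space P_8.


g(x) = -(2691/256)x^7 + (2695/64)x^6 + (325/32)x^4 + 2

S_{1/2} f = -(3/256)x^7 + (7/64)x^6 + (5/32)x^4 + 2
θ f = -(21/2)x^7 + 42x^6 + 10x^4
(S_{1/2} + θ) f = -(2691/256)x^7 + (2695/64)x^6 + (325/32)x^4 + 2
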